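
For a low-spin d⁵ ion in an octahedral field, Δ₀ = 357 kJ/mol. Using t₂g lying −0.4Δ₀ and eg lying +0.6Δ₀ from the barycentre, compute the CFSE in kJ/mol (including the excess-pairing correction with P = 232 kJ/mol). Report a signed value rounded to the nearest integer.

-250

Electron filling gives t₂g⁵ eg⁰.
Orbital CFSE = 5(-0.4) + 0(0.6) = -2.0Δ₀ = -2.0 × 357 = -714 kJ/mol.
Pairing penalty: 2 pairs vs 0 in the high-spin reference → 2 extra × P = 464 kJ/mol.
Overall CFSE = -714 + 464 = -250 kJ/mol.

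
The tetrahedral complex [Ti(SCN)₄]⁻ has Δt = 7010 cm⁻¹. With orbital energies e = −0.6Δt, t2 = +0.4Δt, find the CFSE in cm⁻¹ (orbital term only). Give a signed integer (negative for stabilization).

Each SCN⁻ contributes -1; 4 × (-1) = -4. With overall charge -1, Ti is in the +3 oxidation state.
Ti³⁺: group 4, so d-count = 4 − 3 = 1.
Tetrahedral fields are weak (Δₜ ≈ 4/9 Δₒ), so electrons fill high-spin.
Electron filling gives e^1 t2^0.
CFSE(orbital) = 1×(-0.6Δt) + 0×(0.4Δt) = -0.6Δt; with Δt = 7010 cm⁻¹ that is -4206 cm⁻¹.

-4206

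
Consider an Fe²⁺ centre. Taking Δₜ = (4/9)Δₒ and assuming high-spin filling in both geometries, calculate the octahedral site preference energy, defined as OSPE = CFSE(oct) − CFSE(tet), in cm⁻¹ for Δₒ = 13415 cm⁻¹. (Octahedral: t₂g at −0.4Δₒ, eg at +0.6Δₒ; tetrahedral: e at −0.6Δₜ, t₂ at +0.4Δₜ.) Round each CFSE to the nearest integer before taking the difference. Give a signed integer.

-1789

Fe is in group 8, so Fe²⁺ is d⁶ (8 − 2 = 6).
Octahedral high-spin t₂g⁴ eg²: CFSE = -0.4 × 13415 = -5366 cm⁻¹.
Tetrahedral: e³ t₂³, CFSE = 3(−0.6) + 3(+0.4) = -0.6Δₜ = -0.6 × (4/9) × 13415 = -3577 cm⁻¹.
OSPE = -5366 − (-3577) = -1789 cm⁻¹.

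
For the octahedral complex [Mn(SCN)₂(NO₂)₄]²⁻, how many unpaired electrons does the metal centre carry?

3

Ligand charges: 2×(-1) from SCN⁻ and 4×(-1) from NO₂⁻ sum to -6; with overall charge -2, Mn is +4.
Group 7 minus oxidation state +4 gives a d³ configuration for Mn⁴⁺.
Configuration: t₂g³ eg⁰, giving 3 unpaired electrons.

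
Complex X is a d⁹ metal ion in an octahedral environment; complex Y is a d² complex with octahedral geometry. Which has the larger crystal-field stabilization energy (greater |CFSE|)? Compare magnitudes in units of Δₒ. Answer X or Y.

X: t₂g⁶ eg³, CFSE = -0.6Δₒ.
Y: t2g^2 e_g^0, CFSE = -0.8Δₒ.
So Y has the larger |CFSE|.

Y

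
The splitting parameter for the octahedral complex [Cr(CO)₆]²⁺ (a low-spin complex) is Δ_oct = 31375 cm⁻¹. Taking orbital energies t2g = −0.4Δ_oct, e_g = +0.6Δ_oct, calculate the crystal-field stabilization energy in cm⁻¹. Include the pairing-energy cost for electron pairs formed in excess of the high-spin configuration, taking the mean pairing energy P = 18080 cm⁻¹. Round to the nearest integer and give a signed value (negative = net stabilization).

CO is neutral, so the +2 overall charge sits on Cr: oxidation state +2.
Cr sits in group 6; removing 2 electrons leaves Cr²⁺ with 6 − 2 = 4 d electrons.
The d⁴ electrons fill as t2g^4 e_g^0.
The orbital stabilization is -1.6Δ_oct = -1.6 × 31375 = -50200 cm⁻¹.
Pairing penalty: 1 pair vs 0 in the high-spin reference → 1 extra × P = 18080 cm⁻¹.
Net CFSE = -50200 + 18080 = -32120 cm⁻¹.

-32120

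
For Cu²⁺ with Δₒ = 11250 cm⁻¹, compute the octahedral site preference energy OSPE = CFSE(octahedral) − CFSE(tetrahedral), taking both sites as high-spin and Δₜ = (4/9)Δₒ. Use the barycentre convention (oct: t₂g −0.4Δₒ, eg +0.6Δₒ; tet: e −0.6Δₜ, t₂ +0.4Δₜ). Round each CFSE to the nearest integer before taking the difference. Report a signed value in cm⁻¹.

Group 11 minus oxidation state +2 gives a d⁹ configuration for Cu²⁺.
In an octahedral site d⁹ (HS) is t2g^6 e_g^3, giving CFSE(oct) = -0.6Δₒ = -6750 cm⁻¹.
In a tetrahedral site the filling is e^4 t2^5: CFSE(tet) = -0.4Δₜ = -0.4 × (4/9)(11250) = -2000 cm⁻¹.
OSPE = -6750 − (-2000) = -4750 cm⁻¹.

-4750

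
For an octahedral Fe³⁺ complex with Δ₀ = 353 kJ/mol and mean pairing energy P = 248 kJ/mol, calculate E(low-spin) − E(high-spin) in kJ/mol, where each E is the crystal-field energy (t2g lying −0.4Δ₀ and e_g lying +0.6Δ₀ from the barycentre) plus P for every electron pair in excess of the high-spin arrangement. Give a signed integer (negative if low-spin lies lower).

Fe sits in group 8; removing 3 electrons leaves Fe³⁺ with 8 − 3 = 5 d electrons.
High-spin d⁵ fills as t2g^3 e_g^2 with CFSE 3(−0.4) + 2(+0.6) = 0.0Δ₀ = 0 kJ/mol.
Low-spin: t2g^5 e_g^0, orbital CFSE = -2.0Δ₀ = -706 kJ/mol; plus 2 excess pairs × P = +496 kJ/mol; total -210 kJ/mol.
E(LS) − E(HS) = -210 − (0) = -210 kJ/mol.

-210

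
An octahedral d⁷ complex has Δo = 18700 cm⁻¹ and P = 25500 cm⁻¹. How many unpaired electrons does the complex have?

Since Δo = 18700 cm⁻¹ < P = 25500 cm⁻¹, the complex adopts the high-spin configuration.
That gives t₂g⁵ eg².
Unpaired electrons: 3.

3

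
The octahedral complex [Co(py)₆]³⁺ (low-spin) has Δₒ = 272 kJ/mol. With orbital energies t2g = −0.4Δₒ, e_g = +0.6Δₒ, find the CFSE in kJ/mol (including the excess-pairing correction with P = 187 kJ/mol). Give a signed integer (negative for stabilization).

py is neutral, so the +3 overall charge sits on Co: oxidation state +3.
Group 9 minus oxidation state +3 gives a d⁶ configuration for Co³⁺.
Configuration: t2g^6 e_g^0.
CFSE(orbital) = 6×(-0.4Δₒ) + 0×(0.6Δₒ) = -2.4Δₒ; with Δₒ = 272 kJ/mol that is -653 kJ/mol.
Pairing penalty: 3 pairs vs 1 in the high-spin reference → 2 extra × P = 374 kJ/mol.
Combining: -653 + 374 = -279 kJ/mol.

-279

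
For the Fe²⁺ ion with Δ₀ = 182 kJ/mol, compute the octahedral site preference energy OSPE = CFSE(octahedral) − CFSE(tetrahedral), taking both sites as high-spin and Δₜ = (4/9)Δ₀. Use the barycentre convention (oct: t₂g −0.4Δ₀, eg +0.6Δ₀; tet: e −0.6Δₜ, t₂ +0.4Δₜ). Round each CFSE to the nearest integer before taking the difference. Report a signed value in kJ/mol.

-24

Fe²⁺: group 8, so d-count = 8 − 2 = 6.
Octahedral (high-spin): t₂g⁴ eg², CFSE = 4(−0.4) + 2(+0.6) = -0.4Δ₀ = -0.4 × 182 = -73 kJ/mol.
In a tetrahedral site the filling is e³ t₂³: CFSE(tet) = -0.6Δₜ = -0.6 × (4/9)(182) = -49 kJ/mol.
OSPE = -73 − (-49) = -24 kJ/mol.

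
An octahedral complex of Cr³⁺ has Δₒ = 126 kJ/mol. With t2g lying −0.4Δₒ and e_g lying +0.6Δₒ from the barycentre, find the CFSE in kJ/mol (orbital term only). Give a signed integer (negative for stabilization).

Group 6 minus oxidation state +3 gives a d³ configuration for Cr³⁺.
Configuration: t2g^3 e_g^0.
The orbital stabilization is -1.2Δₒ = -1.2 × 126 = -151 kJ/mol.

-151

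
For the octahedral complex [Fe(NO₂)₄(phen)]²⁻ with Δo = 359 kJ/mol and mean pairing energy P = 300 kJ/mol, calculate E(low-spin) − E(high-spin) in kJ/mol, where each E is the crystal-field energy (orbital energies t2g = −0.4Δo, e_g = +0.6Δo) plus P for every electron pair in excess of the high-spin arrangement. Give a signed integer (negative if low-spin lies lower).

Ligand charges: 4×(-1) from NO₂⁻ and 1×(+0) from phen sum to -4; with overall charge -2, Fe is +2.
Fe²⁺: group 8, so d-count = 8 − 2 = 6.
In the high-spin limit (t2g^4 e_g^2) the orbital term is -0.4Δo = -144 kJ/mol, with no excess pairing.
Low-spin: t2g^6 e_g^0, orbital CFSE = -2.4Δo = -862 kJ/mol; plus 2 excess pairs × P = +600 kJ/mol; total -262 kJ/mol.
Thus E(LS) − E(HS) = -118 kJ/mol.

-118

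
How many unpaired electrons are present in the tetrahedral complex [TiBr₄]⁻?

Each Br⁻ contributes -1; 4 × (-1) = -4. With overall charge -1, Ti is in the +3 oxidation state.
Ti sits in group 4; removing 3 electrons leaves Ti³⁺ with 4 − 3 = 1 d electrons.
Tetrahedral splitting is small, so the complex is high-spin.
Configuration: e¹ t₂⁰, giving 1 unpaired electron.

1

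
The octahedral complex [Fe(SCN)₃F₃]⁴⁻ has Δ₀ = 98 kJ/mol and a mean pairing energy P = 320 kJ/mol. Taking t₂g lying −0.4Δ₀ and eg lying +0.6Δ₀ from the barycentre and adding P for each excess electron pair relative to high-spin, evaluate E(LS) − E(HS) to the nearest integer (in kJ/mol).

444

Ligand charges: 3×(-1) from SCN⁻ and 3×(-1) from F⁻ sum to -6; with overall charge -4, Fe is +2.
Fe is in group 8, so Fe²⁺ is d⁶ (8 − 2 = 6).
In the high-spin limit (t₂g⁴ eg²) the orbital term is -0.4Δ₀ = -39 kJ/mol, with no excess pairing.
For low-spin the configuration is t₂g⁶ eg⁰: orbital energy -2.4 × 98 = -235 kJ/mol, and 2 additional pairs relative to high-spin add 640 kJ/mol, giving 405 kJ/mol.
E(LS) − E(HS) = 405 − (-39) = 444 kJ/mol.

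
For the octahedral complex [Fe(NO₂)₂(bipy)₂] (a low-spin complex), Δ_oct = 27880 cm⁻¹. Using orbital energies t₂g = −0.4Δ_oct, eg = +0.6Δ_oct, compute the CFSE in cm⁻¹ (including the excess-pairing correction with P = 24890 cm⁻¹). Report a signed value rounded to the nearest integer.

-17132

Ligand charges: 2×(-1) from NO₂⁻ and 2×(+0) from bipy sum to -2; with overall charge +0, Fe is +2.
Fe²⁺: group 8, so d-count = 8 − 2 = 6.
Configuration: t₂g⁶ eg⁰.
CFSE(orbital) = 6×(-0.4Δ_oct) + 0×(0.6Δ_oct) = -2.4Δ_oct; with Δ_oct = 27880 cm⁻¹ that is -66912 cm⁻¹.
High-spin d⁶ would be t₂g⁴ eg² with 1 pair; low-spin has 3, so 2 excess pairs cost +2P = +49780 cm⁻¹.
Combining: -66912 + 49780 = -17132 cm⁻¹.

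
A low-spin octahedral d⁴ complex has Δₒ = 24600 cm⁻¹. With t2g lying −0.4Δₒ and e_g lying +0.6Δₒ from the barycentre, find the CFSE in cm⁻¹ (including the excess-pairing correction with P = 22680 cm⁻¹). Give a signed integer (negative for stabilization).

-16680

Electron filling gives t2g^4 e_g^0.
Orbital CFSE = 4(-0.4) + 0(0.6) = -1.6Δₒ = -1.6 × 24600 = -39360 cm⁻¹.
Pairing penalty: 1 pair vs 0 in the high-spin reference → 1 extra × P = 22680 cm⁻¹.
Combining: -39360 + 22680 = -16680 cm⁻¹.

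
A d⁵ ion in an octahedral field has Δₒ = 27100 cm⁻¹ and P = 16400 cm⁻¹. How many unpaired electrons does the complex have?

Since Δₒ = 27100 cm⁻¹ > P = 16400 cm⁻¹, the complex adopts the low-spin configuration.
Filling d⁵ accordingly: t2g^5 e_g^0.
Unpaired electrons: 1.

1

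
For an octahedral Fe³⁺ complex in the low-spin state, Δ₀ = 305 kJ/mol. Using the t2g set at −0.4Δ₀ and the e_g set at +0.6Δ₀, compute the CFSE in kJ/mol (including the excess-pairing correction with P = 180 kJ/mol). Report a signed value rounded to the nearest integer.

Fe³⁺: group 8, so d-count = 8 − 3 = 5.
Configuration: t2g^5 e_g^0.
Orbital CFSE = 5(-0.4) + 0(0.6) = -2.0Δ₀ = -2.0 × 305 = -610 kJ/mol.
Relative to high-spin t2g^3 e_g^2 (0 paired), the low-spin configuration has 2 additional pairs, contributing +2 × 180 = +360 kJ/mol.
Net CFSE = -610 + 360 = -250 kJ/mol.

-250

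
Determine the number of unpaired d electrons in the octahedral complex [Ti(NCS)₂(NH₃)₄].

Ligand charges: 2×(-1) from NCS⁻ and 4×(+0) from NH₃ sum to -2; with overall charge +0, Ti is +2.
Group 4 minus oxidation state +2 gives a d² configuration for Ti²⁺.
Configuration: t₂g² eg⁰, giving 2 unpaired electrons.

2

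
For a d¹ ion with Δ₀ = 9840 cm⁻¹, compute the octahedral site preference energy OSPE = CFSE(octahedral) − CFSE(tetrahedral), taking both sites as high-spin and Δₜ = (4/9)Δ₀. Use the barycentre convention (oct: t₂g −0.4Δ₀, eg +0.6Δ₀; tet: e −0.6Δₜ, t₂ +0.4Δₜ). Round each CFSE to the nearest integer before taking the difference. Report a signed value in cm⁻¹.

-1312

Octahedral high-spin t₂g¹ eg⁰: CFSE = -0.4 × 9840 = -3936 cm⁻¹.
Tetrahedral: e¹ t₂⁰, CFSE = 1(−0.6) + 0(+0.4) = -0.6Δₜ = -0.6 × (4/9) × 9840 = -2624 cm⁻¹.
Subtracting, OSPE = -3936 − (-2624) = -1312 cm⁻¹.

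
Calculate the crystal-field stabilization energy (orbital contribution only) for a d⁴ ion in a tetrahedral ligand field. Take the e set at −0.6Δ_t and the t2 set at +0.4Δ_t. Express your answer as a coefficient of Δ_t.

-0.4 Δ_t

Tetrahedral splitting is small, so the complex is high-spin.
Configuration: e^2 t2^2.
CFSE = 2(-0.6Δ_t) + 2(0.4Δ_t) = -1.2Δ_t + 0.8Δ_t = -0.4Δ_t.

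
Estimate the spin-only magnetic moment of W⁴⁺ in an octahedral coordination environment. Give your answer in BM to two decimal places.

2.83 BM

W sits in group 6; removing 4 electrons leaves W⁴⁺ with 6 − 4 = 2 d electrons.
For octahedral d² the high- and low-spin configurations coincide.
Configuration: t₂g² eg⁰ → 2 unpaired electrons.
μ(spin-only) = √[2(2+2)] = √8 ≈ 2.83 BM.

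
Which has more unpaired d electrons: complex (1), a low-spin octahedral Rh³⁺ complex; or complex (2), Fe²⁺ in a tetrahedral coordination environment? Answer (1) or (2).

(1): Rh is in group 9, so Rh³⁺ is d⁶ (9 − 3 = 6); t₂g⁶ eg⁰ → 0 unpaired.
(2): Fe²⁺: group 8, so d-count = 8 − 2 = 6; With tetrahedral geometry the complex is necessarily high-spin; e³ t₂³ → 4 unpaired.
So (2) has more unpaired electrons.

(2)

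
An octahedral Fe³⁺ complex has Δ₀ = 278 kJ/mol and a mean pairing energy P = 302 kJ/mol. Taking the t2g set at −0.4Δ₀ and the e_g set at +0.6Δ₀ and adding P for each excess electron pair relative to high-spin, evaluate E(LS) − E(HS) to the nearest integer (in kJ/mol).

48

Fe is in group 8, so Fe³⁺ is d⁵ (8 − 3 = 5).
High-spin: t2g^3 e_g^2, CFSE = 0.0Δ₀ = 0 kJ/mol.
For low-spin the configuration is t2g^5 e_g^0: orbital energy -2.0 × 278 = -556 kJ/mol, and 2 additional pairs relative to high-spin add 604 kJ/mol, giving 48 kJ/mol.
E(LS) − E(HS) = 48 − (0) = 48 kJ/mol.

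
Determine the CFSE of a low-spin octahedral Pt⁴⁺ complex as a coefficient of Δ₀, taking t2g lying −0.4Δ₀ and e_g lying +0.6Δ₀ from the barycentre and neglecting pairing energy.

Group 10 minus oxidation state +4 gives a d⁶ configuration for Pt⁴⁺.
Configuration: t2g^6 e_g^0.
CFSE = 6(-0.4Δ₀) + 0(0.6Δ₀) = -2.4Δ₀ + 0.0Δ₀ = -2.4Δ₀.

-2.4 Δ₀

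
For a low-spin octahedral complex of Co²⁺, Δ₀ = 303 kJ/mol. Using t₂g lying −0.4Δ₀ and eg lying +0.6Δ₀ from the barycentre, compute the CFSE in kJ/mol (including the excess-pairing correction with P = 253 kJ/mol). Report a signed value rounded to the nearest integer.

-292

Co²⁺: group 9, so d-count = 9 − 2 = 7.
Configuration: t₂g⁶ eg¹.
Orbital CFSE = 6(-0.4) + 1(0.6) = -1.8Δ₀ = -1.8 × 303 = -545 kJ/mol.
Pairing penalty: 3 pairs vs 2 in the high-spin reference → 1 extra × P = 253 kJ/mol.
Net CFSE = -545 + 253 = -292 kJ/mol.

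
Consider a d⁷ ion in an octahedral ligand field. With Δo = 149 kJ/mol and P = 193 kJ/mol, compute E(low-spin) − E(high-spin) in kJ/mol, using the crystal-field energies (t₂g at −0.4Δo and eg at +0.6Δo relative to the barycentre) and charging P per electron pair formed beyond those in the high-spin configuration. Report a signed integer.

In the high-spin limit (t₂g⁵ eg²) the orbital term is -0.8Δo = -119 kJ/mol, with no excess pairing.
Low-spin t₂g⁶ eg¹ gives -1.8Δo = -268 kJ/mol, but forming 1 extra pair costs 1P = 193 kJ/mol, so E(LS) = -268 + 193 = -75 kJ/mol.
Thus E(LS) − E(HS) = 44 kJ/mol.

44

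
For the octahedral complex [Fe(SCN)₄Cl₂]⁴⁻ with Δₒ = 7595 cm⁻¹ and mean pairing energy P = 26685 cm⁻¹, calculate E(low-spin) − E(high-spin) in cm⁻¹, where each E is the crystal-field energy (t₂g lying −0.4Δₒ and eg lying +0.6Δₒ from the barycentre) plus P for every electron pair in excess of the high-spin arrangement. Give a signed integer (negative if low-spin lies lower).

38180

Ligand charges: 4×(-1) from SCN⁻ and 2×(-1) from Cl⁻ sum to -6; with overall charge -4, Fe is +2.
Fe is in group 8, so Fe²⁺ is d⁶ (8 − 2 = 6).
High-spin: t₂g⁴ eg², CFSE = -0.4Δₒ = -3038 cm⁻¹.
Low-spin: t₂g⁶ eg⁰, orbital CFSE = -2.4Δₒ = -18228 cm⁻¹; plus 2 excess pairs × P = +53370 cm⁻¹; total 35142 cm⁻¹.
E(LS) − E(HS) = 35142 − (-3038) = 38180 cm⁻¹.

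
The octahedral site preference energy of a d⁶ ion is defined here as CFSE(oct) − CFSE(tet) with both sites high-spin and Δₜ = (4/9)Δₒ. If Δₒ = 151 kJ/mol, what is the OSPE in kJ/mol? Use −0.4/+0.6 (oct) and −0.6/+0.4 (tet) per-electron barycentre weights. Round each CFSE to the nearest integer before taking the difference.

-20

Octahedral high-spin t₂g⁴ eg²: CFSE = -0.4 × 151 = -60 kJ/mol.
Tetrahedral: e³ t₂³, CFSE = 3(−0.6) + 3(+0.4) = -0.6Δₜ = -0.6 × (4/9) × 151 = -40 kJ/mol.
OSPE = CFSE(oct) − CFSE(tet) = -60 − (-40) = -20 kJ/mol.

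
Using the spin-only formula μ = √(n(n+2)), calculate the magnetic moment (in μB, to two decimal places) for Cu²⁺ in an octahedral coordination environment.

Cu is in group 11, so Cu²⁺ is d⁹ (11 − 2 = 9).
Configuration: t2g^6 e_g^3 → 1 unpaired electron.
μ(spin-only) = √[1(1+2)] = √3 ≈ 1.73 μB.

1.73 μB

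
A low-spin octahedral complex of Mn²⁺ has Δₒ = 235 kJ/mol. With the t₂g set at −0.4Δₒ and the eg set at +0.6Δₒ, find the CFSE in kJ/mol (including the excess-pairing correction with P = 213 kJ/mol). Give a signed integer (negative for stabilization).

Mn is in group 7, so Mn²⁺ is d⁵ (7 − 2 = 5).
The d⁵ electrons fill as t₂g⁵ eg⁰.
Orbital CFSE = 5(-0.4) + 0(0.6) = -2.0Δₒ = -2.0 × 235 = -470 kJ/mol.
Pairing penalty: 2 pairs vs 0 in the high-spin reference → 2 extra × P = 426 kJ/mol.
Combining: -470 + 426 = -44 kJ/mol.

-44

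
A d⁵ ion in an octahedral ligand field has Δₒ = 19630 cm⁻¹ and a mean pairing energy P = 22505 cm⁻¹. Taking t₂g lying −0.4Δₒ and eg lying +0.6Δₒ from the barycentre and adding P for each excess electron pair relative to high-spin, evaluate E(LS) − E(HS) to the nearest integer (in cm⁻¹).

In the high-spin limit (t₂g³ eg²) the orbital term is 0.0Δₒ = 0 cm⁻¹, with no excess pairing.
Low-spin: t₂g⁵ eg⁰, orbital CFSE = -2.0Δₒ = -39260 cm⁻¹; plus 2 excess pairs × P = +45010 cm⁻¹; total 5750 cm⁻¹.
The difference is 5750 − (0) = 5750 cm⁻¹, so high-spin lies lower.

5750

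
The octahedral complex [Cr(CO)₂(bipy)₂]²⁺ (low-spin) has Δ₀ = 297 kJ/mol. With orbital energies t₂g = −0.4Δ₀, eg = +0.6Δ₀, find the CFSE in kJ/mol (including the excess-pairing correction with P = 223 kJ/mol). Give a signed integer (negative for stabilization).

Ligand charges: 2×(+0) from CO and 2×(+0) from bipy sum to +0; with overall charge +2, Cr is +2.
Cr is in group 6, so Cr²⁺ is d⁴ (6 − 2 = 4).
The d⁴ electrons fill as t₂g⁴ eg⁰.
The orbital stabilization is -1.6Δ₀ = -1.6 × 297 = -475 kJ/mol.
Pairing penalty: 1 pair vs 0 in the high-spin reference → 1 extra × P = 223 kJ/mol.
Overall CFSE = -475 + 223 = -252 kJ/mol.

-252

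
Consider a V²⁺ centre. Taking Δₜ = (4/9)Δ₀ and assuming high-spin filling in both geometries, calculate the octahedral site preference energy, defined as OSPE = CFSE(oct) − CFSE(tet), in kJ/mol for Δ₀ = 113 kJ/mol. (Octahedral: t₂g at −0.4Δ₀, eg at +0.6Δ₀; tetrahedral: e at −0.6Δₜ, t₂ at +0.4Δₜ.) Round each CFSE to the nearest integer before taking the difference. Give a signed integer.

-96

V sits in group 5; removing 2 electrons leaves V²⁺ with 5 − 2 = 3 d electrons.
Octahedral high-spin t₂g³ eg⁰: CFSE = -1.2 × 113 = -136 kJ/mol.
Tetrahedral: e² t₂¹, CFSE = 2(−0.6) + 1(+0.4) = -0.8Δₜ = -0.8 × (4/9) × 113 = -40 kJ/mol.
OSPE = -136 − (-40) = -96 kJ/mol.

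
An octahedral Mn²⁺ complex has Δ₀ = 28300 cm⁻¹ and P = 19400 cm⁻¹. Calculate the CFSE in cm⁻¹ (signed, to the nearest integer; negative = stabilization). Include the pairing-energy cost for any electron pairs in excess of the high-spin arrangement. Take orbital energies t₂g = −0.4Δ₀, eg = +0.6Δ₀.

-17800

Mn is in group 7, so Mn²⁺ is d⁵ (7 − 2 = 5).
Since Δ₀ = 28300 cm⁻¹ > P = 19400 cm⁻¹, the complex adopts the low-spin configuration.
Configuration: t₂g⁵ eg⁰.
Orbital CFSE = -2.0Δ₀ = -2.0 × 28300 = -56600 cm⁻¹.
Excess pairs vs high-spin: 2 − 0 = 2; pairing cost = +38800 cm⁻¹.
Net CFSE = -56600 + 38800 = -17800 cm⁻¹.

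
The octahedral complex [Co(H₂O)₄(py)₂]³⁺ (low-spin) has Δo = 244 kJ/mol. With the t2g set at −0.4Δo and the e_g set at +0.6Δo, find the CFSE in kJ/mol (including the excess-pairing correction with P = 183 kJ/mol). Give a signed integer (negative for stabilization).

-220

Ligand charges: 4×(+0) from H₂O and 2×(+0) from py sum to +0; with overall charge +3, Co is +3.
Group 9 minus oxidation state +3 gives a d⁶ configuration for Co³⁺.
Configuration: t2g^6 e_g^0.
The orbital stabilization is -2.4Δo = -2.4 × 244 = -586 kJ/mol.
Relative to high-spin t2g^4 e_g^2 (1 paired), the low-spin configuration has 2 additional pairs, contributing +2 × 183 = +366 kJ/mol.
Net CFSE = -586 + 366 = -220 kJ/mol.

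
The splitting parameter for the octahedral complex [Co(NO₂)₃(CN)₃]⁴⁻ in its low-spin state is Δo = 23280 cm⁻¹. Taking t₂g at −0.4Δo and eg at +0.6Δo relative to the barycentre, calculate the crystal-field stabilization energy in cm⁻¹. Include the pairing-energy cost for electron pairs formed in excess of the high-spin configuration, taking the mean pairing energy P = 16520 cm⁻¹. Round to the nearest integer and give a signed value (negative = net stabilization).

-25384

Ligand charges: 3×(-1) from NO₂⁻ and 3×(-1) from CN⁻ sum to -6; with overall charge -4, Co is +2.
Co is in group 9, so Co²⁺ is d⁷ (9 − 2 = 7).
The d⁷ electrons fill as t₂g⁶ eg¹.
CFSE(orbital) = 6×(-0.4Δo) + 1×(0.6Δo) = -1.8Δo; with Δo = 23280 cm⁻¹ that is -41904 cm⁻¹.
High-spin d⁷ would be t₂g⁵ eg² with 2 pairs; low-spin has 3, so 1 excess pair costs +1P = +16520 cm⁻¹.
Combining: -41904 + 16520 = -25384 cm⁻¹.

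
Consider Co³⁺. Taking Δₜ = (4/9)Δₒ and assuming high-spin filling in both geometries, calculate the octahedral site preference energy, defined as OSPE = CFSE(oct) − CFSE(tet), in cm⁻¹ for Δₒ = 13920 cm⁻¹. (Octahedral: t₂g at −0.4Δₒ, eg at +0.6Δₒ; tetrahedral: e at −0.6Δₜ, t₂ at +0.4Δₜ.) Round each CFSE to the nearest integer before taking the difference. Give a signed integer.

-1856

Co sits in group 9; removing 3 electrons leaves Co³⁺ with 9 − 3 = 6 d electrons.
Octahedral high-spin t₂g⁴ eg²: CFSE = -0.4 × 13920 = -5568 cm⁻¹.
Tetrahedral: e³ t₂³, CFSE = 3(−0.6) + 3(+0.4) = -0.6Δₜ = -0.6 × (4/9) × 13920 = -3712 cm⁻¹.
Subtracting, OSPE = -5568 − (-3712) = -1856 cm⁻¹.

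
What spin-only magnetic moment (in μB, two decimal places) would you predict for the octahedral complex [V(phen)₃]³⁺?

2.83 μB

phen is neutral, so the +3 overall charge sits on V: oxidation state +3.
Group 5 minus oxidation state +3 gives a d² configuration for V³⁺.
For octahedral d² the high- and low-spin configurations coincide.
Configuration: t₂g² eg⁰ → 2 unpaired electrons.
μ(spin-only) = √[2(2+2)] = √8 ≈ 2.83 μB.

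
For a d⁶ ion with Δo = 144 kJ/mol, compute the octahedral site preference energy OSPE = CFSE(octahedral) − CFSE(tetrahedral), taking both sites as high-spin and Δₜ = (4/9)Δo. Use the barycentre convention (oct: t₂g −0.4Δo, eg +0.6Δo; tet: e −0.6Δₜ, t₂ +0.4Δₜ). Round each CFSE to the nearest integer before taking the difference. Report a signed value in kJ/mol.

-20

In an octahedral site d⁶ (HS) is t2g^4 e_g^2, giving CFSE(oct) = -0.4Δo = -58 kJ/mol.
Tetrahedral: e^3 t2^3, CFSE = 3(−0.6) + 3(+0.4) = -0.6Δₜ = -0.6 × (4/9) × 144 = -38 kJ/mol.
OSPE = -58 − (-38) = -20 kJ/mol.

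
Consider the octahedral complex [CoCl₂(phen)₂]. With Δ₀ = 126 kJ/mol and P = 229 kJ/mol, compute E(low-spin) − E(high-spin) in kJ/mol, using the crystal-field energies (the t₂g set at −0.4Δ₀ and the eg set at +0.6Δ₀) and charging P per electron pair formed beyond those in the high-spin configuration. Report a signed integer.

103

Ligand charges: 2×(-1) from Cl⁻ and 2×(+0) from phen sum to -2; with overall charge +0, Co is +2.
Group 9 minus oxidation state +2 gives a d⁷ configuration for Co²⁺.
In the high-spin limit (t₂g⁵ eg²) the orbital term is -0.8Δ₀ = -101 kJ/mol, with no excess pairing.
Low-spin t₂g⁶ eg¹ gives -1.8Δ₀ = -227 kJ/mol, but forming 1 extra pair costs 1P = 229 kJ/mol, so E(LS) = -227 + 229 = 2 kJ/mol.
The difference is 2 − (-101) = 103 kJ/mol, so high-spin lies lower.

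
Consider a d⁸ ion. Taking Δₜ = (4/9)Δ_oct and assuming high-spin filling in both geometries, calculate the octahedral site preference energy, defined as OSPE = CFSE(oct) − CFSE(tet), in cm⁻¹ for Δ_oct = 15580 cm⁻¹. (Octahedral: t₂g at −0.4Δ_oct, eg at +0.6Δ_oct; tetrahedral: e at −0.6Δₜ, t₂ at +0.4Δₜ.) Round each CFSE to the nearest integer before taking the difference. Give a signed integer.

-13156

Octahedral high-spin t₂g⁶ eg²: CFSE = -1.2 × 15580 = -18696 cm⁻¹.
Tetrahedral: e⁴ t₂⁴, CFSE = 4(−0.6) + 4(+0.4) = -0.8Δₜ = -0.8 × (4/9) × 15580 = -5540 cm⁻¹.
Subtracting, OSPE = -18696 − (-5540) = -13156 cm⁻¹.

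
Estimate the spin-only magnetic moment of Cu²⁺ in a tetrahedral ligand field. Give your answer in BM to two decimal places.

1.73 BM

Cu²⁺: group 11, so d-count = 11 − 2 = 9.
With tetrahedral geometry the complex is necessarily high-spin.
Configuration: e⁴ t₂⁵ → 1 unpaired electron.
μ(spin-only) = √[1(1+2)] = √3 ≈ 1.73 BM.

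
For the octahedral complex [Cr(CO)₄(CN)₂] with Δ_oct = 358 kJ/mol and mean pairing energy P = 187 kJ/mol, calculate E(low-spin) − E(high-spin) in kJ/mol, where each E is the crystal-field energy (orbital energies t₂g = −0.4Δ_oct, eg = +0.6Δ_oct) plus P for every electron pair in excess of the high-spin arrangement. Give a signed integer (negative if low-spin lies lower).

-171

Ligand charges: 4×(+0) from CO and 2×(-1) from CN⁻ sum to -2; with overall charge +0, Cr is +2.
Cr sits in group 6; removing 2 electrons leaves Cr²⁺ with 6 − 2 = 4 d electrons.
In the high-spin limit (t₂g³ eg¹) the orbital term is -0.6Δ_oct = -215 kJ/mol, with no excess pairing.
Low-spin: t₂g⁴ eg⁰, orbital CFSE = -1.6Δ_oct = -573 kJ/mol; plus 1 excess pair × P = +187 kJ/mol; total -386 kJ/mol.
The difference is -386 − (-215) = -171 kJ/mol, so low-spin lies lower.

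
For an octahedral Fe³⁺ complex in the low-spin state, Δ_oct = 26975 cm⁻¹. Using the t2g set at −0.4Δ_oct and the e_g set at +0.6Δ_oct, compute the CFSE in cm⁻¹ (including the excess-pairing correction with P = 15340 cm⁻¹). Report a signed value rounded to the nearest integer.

Fe³⁺: group 8, so d-count = 8 − 3 = 5.
Electron filling gives t2g^5 e_g^0.
The orbital stabilization is -2.0Δ_oct = -2.0 × 26975 = -53950 cm⁻¹.
Relative to high-spin t2g^3 e_g^2 (0 paired), the low-spin configuration has 2 additional pairs, contributing +2 × 15340 = +30680 cm⁻¹.
Combining: -53950 + 30680 = -23270 cm⁻¹.

-23270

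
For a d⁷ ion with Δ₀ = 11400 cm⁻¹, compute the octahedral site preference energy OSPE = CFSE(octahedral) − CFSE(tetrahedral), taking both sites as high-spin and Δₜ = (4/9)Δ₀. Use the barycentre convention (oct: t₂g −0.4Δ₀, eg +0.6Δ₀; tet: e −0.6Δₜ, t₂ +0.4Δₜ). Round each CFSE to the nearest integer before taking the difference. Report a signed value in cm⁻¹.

In an octahedral site d⁷ (HS) is t₂g⁵ eg², giving CFSE(oct) = -0.8Δ₀ = -9120 cm⁻¹.
Tetrahedral e⁴ t₂³ gives -1.2Δₜ = -1.2 × (4/9) × 11400 = -6080 cm⁻¹.
OSPE = -9120 − (-6080) = -3040 cm⁻¹.

-3040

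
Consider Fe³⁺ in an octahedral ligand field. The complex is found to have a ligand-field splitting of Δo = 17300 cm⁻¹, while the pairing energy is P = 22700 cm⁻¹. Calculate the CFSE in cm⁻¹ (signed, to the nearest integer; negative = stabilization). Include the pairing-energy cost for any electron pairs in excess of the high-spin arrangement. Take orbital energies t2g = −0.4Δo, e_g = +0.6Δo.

Fe sits in group 8; removing 3 electrons leaves Fe³⁺ with 8 − 3 = 5 d electrons.
Δo < P, so pairing is avoided: the ground state is high-spin.
Filling d⁵ accordingly: t2g^3 e_g^2.
Orbital CFSE = 0.0Δo = 0.0 × 17300 = 0 cm⁻¹.
High-spin has no excess pairs, so no pairing correction applies.

0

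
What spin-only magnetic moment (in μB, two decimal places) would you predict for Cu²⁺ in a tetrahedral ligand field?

Group 11 minus oxidation state +2 gives a d⁹ configuration for Cu²⁺.
Tetrahedral fields are weak (Δₜ ≈ 4/9 Δₒ), so electrons fill high-spin.
Configuration: e^4 t2^5 → 1 unpaired electron.
μ(spin-only) = √[1(1+2)] = √3 ≈ 1.73 μB.

1.73 μB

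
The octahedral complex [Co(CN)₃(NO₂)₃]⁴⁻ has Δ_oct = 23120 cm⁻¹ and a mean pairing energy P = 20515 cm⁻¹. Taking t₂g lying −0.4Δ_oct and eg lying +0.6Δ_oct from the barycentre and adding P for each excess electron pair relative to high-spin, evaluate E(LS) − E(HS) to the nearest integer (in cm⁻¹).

Ligand charges: 3×(-1) from CN⁻ and 3×(-1) from NO₂⁻ sum to -6; with overall charge -4, Co is +2.
Co sits in group 9; removing 2 electrons leaves Co²⁺ with 9 − 2 = 7 d electrons.
In the high-spin limit (t₂g⁵ eg²) the orbital term is -0.8Δ_oct = -18496 cm⁻¹, with no excess pairing.
For low-spin the configuration is t₂g⁶ eg¹: orbital energy -1.8 × 23120 = -41616 cm⁻¹, and 1 additional pair relative to high-spin adds 20515 cm⁻¹, giving -21101 cm⁻¹.
Thus E(LS) − E(HS) = -2605 cm⁻¹.

-2605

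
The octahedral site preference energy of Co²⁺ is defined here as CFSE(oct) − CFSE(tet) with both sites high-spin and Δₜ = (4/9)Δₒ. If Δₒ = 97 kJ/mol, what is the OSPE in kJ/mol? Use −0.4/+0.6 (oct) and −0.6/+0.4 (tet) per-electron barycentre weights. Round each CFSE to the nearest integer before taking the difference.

Co sits in group 9; removing 2 electrons leaves Co²⁺ with 9 − 2 = 7 d electrons.
Octahedral high-spin t2g^5 e_g^2: CFSE = -0.8 × 97 = -78 kJ/mol.
Tetrahedral e^4 t2^3 gives -1.2Δₜ = -1.2 × (4/9) × 97 = -52 kJ/mol.
OSPE = CFSE(oct) − CFSE(tet) = -78 − (-52) = -26 kJ/mol.

-26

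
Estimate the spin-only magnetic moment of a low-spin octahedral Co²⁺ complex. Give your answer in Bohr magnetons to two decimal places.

Co is in group 9, so Co²⁺ is d⁷ (9 − 2 = 7).
Configuration: t2g^6 e_g^1 → 1 unpaired electron.
μ(spin-only) = √[1(1+2)] = √3 ≈ 1.73 Bohr magnetons.

1.73 Bohr magnetons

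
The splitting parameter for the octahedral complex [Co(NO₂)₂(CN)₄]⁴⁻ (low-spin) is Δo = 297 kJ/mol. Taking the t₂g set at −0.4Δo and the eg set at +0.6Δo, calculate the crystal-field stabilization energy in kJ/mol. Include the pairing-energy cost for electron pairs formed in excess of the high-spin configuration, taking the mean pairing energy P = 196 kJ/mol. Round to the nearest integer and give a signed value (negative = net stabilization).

Ligand charges: 2×(-1) from NO₂⁻ and 4×(-1) from CN⁻ sum to -6; with overall charge -4, Co is +2.
Co is in group 9, so Co²⁺ is d⁷ (9 − 2 = 7).
Configuration: t₂g⁶ eg¹.
The orbital stabilization is -1.8Δo = -1.8 × 297 = -535 kJ/mol.
Pairing penalty: 3 pairs vs 2 in the high-spin reference → 1 extra × P = 196 kJ/mol.
Combining: -535 + 196 = -339 kJ/mol.

-339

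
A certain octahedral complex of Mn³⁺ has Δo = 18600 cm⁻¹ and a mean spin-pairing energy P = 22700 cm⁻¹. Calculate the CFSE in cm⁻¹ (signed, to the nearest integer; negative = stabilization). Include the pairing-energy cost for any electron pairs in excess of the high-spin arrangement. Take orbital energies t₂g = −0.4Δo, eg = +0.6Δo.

Mn sits in group 7; removing 3 electrons leaves Mn³⁺ with 7 − 3 = 4 d electrons.
Δo < P, so pairing is avoided: the ground state is high-spin.
Configuration: t₂g³ eg¹.
Orbital CFSE = -0.6Δo = -0.6 × 18600 = -11160 cm⁻¹.
High-spin has no excess pairs, so no pairing correction applies.

-11160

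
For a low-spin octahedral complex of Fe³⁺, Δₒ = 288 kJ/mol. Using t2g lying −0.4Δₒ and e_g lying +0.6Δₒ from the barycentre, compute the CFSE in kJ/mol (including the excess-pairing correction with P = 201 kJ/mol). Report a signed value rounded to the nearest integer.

Fe is in group 8, so Fe³⁺ is d⁵ (8 − 3 = 5).
Electron filling gives t2g^5 e_g^0.
CFSE(orbital) = 5×(-0.4Δₒ) + 0×(0.6Δₒ) = -2.0Δₒ; with Δₒ = 288 kJ/mol that is -576 kJ/mol.
Pairing penalty: 2 pairs vs 0 in the high-spin reference → 2 extra × P = 402 kJ/mol.
Combining: -576 + 402 = -174 kJ/mol.

-174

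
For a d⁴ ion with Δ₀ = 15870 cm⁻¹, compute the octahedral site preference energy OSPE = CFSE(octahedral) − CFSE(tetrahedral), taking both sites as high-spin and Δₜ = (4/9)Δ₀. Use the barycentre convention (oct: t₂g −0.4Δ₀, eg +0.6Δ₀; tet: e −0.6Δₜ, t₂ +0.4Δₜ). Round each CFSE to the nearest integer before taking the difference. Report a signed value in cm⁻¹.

-6701

In an octahedral site d⁴ (HS) is t2g^3 e_g^1, giving CFSE(oct) = -0.6Δ₀ = -9522 cm⁻¹.
Tetrahedral: e^2 t2^2, CFSE = 2(−0.6) + 2(+0.4) = -0.4Δₜ = -0.4 × (4/9) × 15870 = -2821 cm⁻¹.
OSPE = -9522 − (-2821) = -6701 cm⁻¹.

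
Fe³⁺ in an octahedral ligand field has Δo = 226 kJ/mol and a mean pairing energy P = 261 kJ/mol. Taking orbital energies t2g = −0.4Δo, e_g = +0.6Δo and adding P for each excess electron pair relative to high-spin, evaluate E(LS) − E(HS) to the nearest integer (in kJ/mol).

Fe sits in group 8; removing 3 electrons leaves Fe³⁺ with 8 − 3 = 5 d electrons.
High-spin: t2g^3 e_g^2, CFSE = 0.0Δo = 0 kJ/mol.
For low-spin the configuration is t2g^5 e_g^0: orbital energy -2.0 × 226 = -452 kJ/mol, and 2 additional pairs relative to high-spin add 522 kJ/mol, giving 70 kJ/mol.
Thus E(LS) − E(HS) = 70 kJ/mol.

70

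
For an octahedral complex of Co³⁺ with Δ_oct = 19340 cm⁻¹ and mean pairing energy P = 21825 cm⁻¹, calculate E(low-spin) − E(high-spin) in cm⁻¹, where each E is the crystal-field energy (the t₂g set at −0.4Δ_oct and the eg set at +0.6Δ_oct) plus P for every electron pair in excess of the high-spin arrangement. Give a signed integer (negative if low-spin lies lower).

Co³⁺: group 9, so d-count = 9 − 3 = 6.
High-spin: t₂g⁴ eg², CFSE = -0.4Δ_oct = -7736 cm⁻¹.
Low-spin: t₂g⁶ eg⁰, orbital CFSE = -2.4Δ_oct = -46416 cm⁻¹; plus 2 excess pairs × P = +43650 cm⁻¹; total -2766 cm⁻¹.
Thus E(LS) − E(HS) = 4970 cm⁻¹.

4970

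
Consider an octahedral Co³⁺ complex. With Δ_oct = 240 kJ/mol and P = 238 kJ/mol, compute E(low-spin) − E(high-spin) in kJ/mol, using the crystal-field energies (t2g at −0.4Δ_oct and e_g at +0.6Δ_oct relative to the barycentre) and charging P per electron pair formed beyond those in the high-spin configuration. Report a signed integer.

Co is in group 9, so Co³⁺ is d⁶ (9 − 3 = 6).
In the high-spin limit (t2g^4 e_g^2) the orbital term is -0.4Δ_oct = -96 kJ/mol, with no excess pairing.
Low-spin t2g^6 e_g^0 gives -2.4Δ_oct = -576 kJ/mol, but forming 2 extra pairs costs 2P = 476 kJ/mol, so E(LS) = -576 + 476 = -100 kJ/mol.
E(LS) − E(HS) = -100 − (-96) = -4 kJ/mol.

-4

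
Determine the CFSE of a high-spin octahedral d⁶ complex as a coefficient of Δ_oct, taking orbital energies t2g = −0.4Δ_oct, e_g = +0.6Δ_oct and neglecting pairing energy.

Configuration: t2g^4 e_g^2.
CFSE = 4(-0.4Δ_oct) + 2(0.6Δ_oct) = -1.6Δ_oct + 1.2Δ_oct = -0.4Δ_oct.

-0.4 Δ_oct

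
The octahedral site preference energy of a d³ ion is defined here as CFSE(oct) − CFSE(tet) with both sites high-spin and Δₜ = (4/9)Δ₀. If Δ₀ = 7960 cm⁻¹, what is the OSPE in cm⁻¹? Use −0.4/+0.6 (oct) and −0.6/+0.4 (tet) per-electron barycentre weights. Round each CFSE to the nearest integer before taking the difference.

-6722

Octahedral high-spin t2g^3 e_g^0: CFSE = -1.2 × 7960 = -9552 cm⁻¹.
In a tetrahedral site the filling is e^2 t2^1: CFSE(tet) = -0.8Δₜ = -0.8 × (4/9)(7960) = -2830 cm⁻¹.
OSPE = CFSE(oct) − CFSE(tet) = -9552 − (-2830) = -6722 cm⁻¹.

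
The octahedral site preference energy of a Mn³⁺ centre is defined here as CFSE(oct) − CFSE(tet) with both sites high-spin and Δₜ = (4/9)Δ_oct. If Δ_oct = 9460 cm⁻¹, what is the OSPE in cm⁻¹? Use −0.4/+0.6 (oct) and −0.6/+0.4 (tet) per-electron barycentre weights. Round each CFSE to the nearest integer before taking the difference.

Group 7 minus oxidation state +3 gives a d⁴ configuration for Mn³⁺.
Octahedral (high-spin): t2g^3 e_g^1, CFSE = 3(−0.4) + 1(+0.6) = -0.6Δ_oct = -0.6 × 9460 = -5676 cm⁻¹.
In a tetrahedral site the filling is e^2 t2^2: CFSE(tet) = -0.4Δₜ = -0.4 × (4/9)(9460) = -1682 cm⁻¹.
OSPE = -5676 − (-1682) = -3994 cm⁻¹.

-3994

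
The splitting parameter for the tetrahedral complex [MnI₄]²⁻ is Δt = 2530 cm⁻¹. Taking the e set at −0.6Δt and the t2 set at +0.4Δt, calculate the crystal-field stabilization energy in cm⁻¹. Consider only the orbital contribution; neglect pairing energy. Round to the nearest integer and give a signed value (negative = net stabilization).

0

Each I⁻ contributes -1; 4 × (-1) = -4. With overall charge -2, Mn is in the +2 oxidation state.
Mn²⁺: group 7, so d-count = 7 − 2 = 5.
Tetrahedral splitting is small, so the complex is high-spin.
The d⁵ electrons fill as e^2 t2^3.
The orbital stabilization is 0.0Δt = 0.0 × 2530 = 0 cm⁻¹.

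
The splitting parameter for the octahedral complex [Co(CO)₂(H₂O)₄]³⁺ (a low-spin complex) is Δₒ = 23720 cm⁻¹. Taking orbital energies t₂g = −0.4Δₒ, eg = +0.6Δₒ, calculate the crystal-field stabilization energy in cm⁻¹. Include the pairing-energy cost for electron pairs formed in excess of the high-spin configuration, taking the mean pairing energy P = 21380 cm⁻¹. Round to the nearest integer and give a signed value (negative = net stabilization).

-14168

Ligand charges: 2×(+0) from CO and 4×(+0) from H₂O sum to +0; with overall charge +3, Co is +3.
Co³⁺: group 9, so d-count = 9 − 3 = 6.
The d⁶ electrons fill as t₂g⁶ eg⁰.
The orbital stabilization is -2.4Δₒ = -2.4 × 23720 = -56928 cm⁻¹.
Pairing penalty: 3 pairs vs 1 in the high-spin reference → 2 extra × P = 42760 cm⁻¹.
Combining: -56928 + 42760 = -14168 cm⁻¹.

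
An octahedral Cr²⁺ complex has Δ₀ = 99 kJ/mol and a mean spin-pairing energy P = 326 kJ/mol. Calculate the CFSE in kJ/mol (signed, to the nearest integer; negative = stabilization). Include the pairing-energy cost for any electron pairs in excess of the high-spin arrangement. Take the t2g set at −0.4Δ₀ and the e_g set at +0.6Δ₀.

-59

Cr²⁺: group 6, so d-count = 6 − 2 = 4.
Since Δ₀ = 99 kJ/mol < P = 326 kJ/mol, the complex adopts the high-spin configuration.
Configuration: t2g^3 e_g^1.
Orbital CFSE = -0.6Δ₀ = -0.6 × 99 = -59 kJ/mol.
High-spin has no excess pairs, so no pairing correction applies.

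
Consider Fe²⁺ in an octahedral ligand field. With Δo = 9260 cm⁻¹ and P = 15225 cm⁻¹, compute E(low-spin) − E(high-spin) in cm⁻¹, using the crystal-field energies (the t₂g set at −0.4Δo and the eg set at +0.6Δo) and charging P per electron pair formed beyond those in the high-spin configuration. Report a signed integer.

Fe sits in group 8; removing 2 electrons leaves Fe²⁺ with 8 − 2 = 6 d electrons.
High-spin: t₂g⁴ eg², CFSE = -0.4Δo = -3704 cm⁻¹.
Low-spin: t₂g⁶ eg⁰, orbital CFSE = -2.4Δo = -22224 cm⁻¹; plus 2 excess pairs × P = +30450 cm⁻¹; total 8226 cm⁻¹.
Thus E(LS) − E(HS) = 11930 cm⁻¹.

11930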